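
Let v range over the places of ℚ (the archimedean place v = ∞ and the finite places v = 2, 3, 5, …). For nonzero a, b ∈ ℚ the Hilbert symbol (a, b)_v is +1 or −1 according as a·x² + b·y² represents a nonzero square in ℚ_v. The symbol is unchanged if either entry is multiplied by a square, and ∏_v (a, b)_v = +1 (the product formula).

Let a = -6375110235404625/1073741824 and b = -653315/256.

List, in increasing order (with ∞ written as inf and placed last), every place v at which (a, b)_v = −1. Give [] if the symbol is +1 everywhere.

Mod squares: a ≡ -65, b ≡ -1235. Check v ∈ {∞, 2, 3, 5, 11, 13, 19, 23}.
v=13: a=13^3·(≡8), b=13^1·(≡9) mod 13; (8|13)=-1, (9|13)=+1; (−1)^{3·1·6}·(-1)^1·(+1)^3 = -1.
v=23: a=23^0·(≡3), b=23^2·(≡10) mod 23; (3|23)=+1, (10|23)=-1; (−1)^{0·2·11}·(+1)^2·(-1)^0 = +1.
v=5: a=5^3·(≡2), b=5^1·(≡2) mod 5; (2|5)=-1, (2|5)=-1; (−1)^{3·1·2}·(-1)^1·(-1)^3 = +1.
v=19: a=19^2·(≡7), b=19^1·(≡9) mod 19; (7|19)=+1, (9|19)=+1; (−1)^{2·1·9}·(+1)^1·(+1)^2 = +1.
v=∞: -65 < 0 and -1235 < 0  ⇒  (a,b)_∞ = -1.
v=11: a=11^2·(≡4), b=11^0·(≡10) mod 11; (4|11)=+1, (10|11)=-1; (−1)^{2·0·5}·(+1)^0·(-1)^2 = +1.
v=2: v_2(a)=-30, v_2(b)=-8; units ≡ 7, 5 (mod 8); ε·ε+αω+βω = 1·0+-30·1+-8·0 ≡ 0  ⇒  (a,b)_2 = +1.
v=3: a=3^12·(≡1), b=3^0·(≡1) mod 3; (1|3)=+1, (1|3)=+1; (−1)^{12·0·1}·(+1)^0·(+1)^12 = +1.
|Ram(-65, -1235)| = 2, even; anisotropic at {13, ∞}.

[13, inf]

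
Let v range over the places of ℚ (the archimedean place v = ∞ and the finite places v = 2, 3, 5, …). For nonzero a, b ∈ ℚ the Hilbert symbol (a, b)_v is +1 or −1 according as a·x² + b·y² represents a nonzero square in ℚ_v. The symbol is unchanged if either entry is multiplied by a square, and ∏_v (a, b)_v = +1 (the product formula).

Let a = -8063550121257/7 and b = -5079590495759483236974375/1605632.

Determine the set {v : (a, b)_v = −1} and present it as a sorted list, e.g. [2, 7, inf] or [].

(a, b) ≡ (-4879, -23902) mod (ℚ^×)²; places V = {2, 3, 5, 7, 11, 17, 19, 37, 41, ∞}.
(a,b)_∞: sgn(-4879)=−, sgn(-23902)=−, so -1.
(a,b)_17: α=3, u≡8; β=5, v≡14 (mod 17); (8|17)=+1, (14|17)=-1; sign (−1)^0·+1^5·-1^3 = -1.
(a,b)_3: α=4, u≡2; β=4, v≡2 (mod 3); (2|3)=-1, (2|3)=-1; sign (−1)^0·-1^4·-1^4 = +1.
(a,b)_19: α=2, u≡9; β=3, v≡18 (mod 19); (9|19)=+1, (18|19)=-1; sign (−1)^0·+1^3·-1^2 = +1.
(a,b)_7: α=-1, u≡6; β=-2, v≡3 (mod 7); (6|7)=-1, (3|7)=-1; sign (−1)^0·-1^-2·-1^-1 = -1.
(a,b)_2: α=0, β=-15; u≡1, v≡1 (mod 8); ε(u)ε(v)=0·0, αω(v)=0·0, βω(u)=-15·0; sum ≡ 0  ⇒  +1.
(a,b)_41: α=1, u≡5; β=2, v≡20 (mod 41); (5|41)=+1, (20|41)=+1; sign (−1)^0·+1^2·+1^1 = +1.
(a,b)_5: α=0, u≡4; β=4, v≡3 (mod 5); (4|5)=+1, (3|5)=-1; sign (−1)^0·+1^4·-1^0 = +1.
(a,b)_37: α=2, u≡8; β=3, v≡23 (mod 37); (8|37)=-1, (23|37)=-1; sign (−1)^0·-1^3·-1^2 = -1.
(a,b)_11: α=0, u≡1; β=2, v≡1 (mod 11); (1|11)=+1, (1|11)=+1; sign (−1)^0·+1^2·+1^0 = +1.
(-4879, -23902 / ℚ) ramifies at {7, 17, 37, ∞}: a division algebra.

[7, 17, 37, inf]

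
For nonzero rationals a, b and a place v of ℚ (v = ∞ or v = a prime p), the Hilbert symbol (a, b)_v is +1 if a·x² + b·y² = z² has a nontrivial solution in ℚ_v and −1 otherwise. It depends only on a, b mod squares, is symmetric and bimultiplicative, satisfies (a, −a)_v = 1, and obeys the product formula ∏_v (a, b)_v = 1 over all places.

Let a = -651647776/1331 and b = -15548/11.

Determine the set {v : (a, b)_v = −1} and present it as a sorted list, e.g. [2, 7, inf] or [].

[2, 23, 31, inf]

Mod squares: a ≡ -15686, b ≡ -253. Check v ∈ {∞, 2, 11, 13, 23, 31}.
v=2: v_2(a)=5, v_2(b)=2; units ≡ 5, 3 (mod 8); ε·ε+αω+βω = 0·1+5·1+2·1 ≡ 1  ⇒  (a,b)_2 = -1.
v=13: a=13^4·(≡5), b=13^2·(≡7) mod 13; (5|13)=-1, (7|13)=-1; (−1)^{4·2·6}·(-1)^2·(-1)^4 = +1.
v=∞: -15686 < 0 and -253 < 0  ⇒  (a,b)_∞ = -1.
v=23: a=23^1·(≡18), b=23^1·(≡18) mod 23; (18|23)=+1, (18|23)=+1; (−1)^{1·1·11}·(+1)^1·(+1)^1 = -1.
v=11: a=11^-3·(≡1), b=11^-1·(≡6) mod 11; (1|11)=+1, (6|11)=-1; (−1)^{-3·-1·5}·(+1)^-1·(-1)^-3 = +1.
v=31: a=31^1·(≡22), b=31^0·(≡21) mod 31; (22|31)=-1, (21|31)=-1; (−1)^{1·0·15}·(-1)^0·(-1)^1 = -1.
Ram(-15686, -253) = {2, 23, 31, ∞}; no ℚ_2-point on the conic.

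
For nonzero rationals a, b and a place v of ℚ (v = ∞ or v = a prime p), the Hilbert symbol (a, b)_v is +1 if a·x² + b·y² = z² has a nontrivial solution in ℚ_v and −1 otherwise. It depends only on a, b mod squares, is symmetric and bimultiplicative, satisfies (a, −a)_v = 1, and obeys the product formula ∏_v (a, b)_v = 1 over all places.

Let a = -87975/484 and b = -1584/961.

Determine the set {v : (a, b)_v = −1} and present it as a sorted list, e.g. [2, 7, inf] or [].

Mod squares: a ≡ -391, b ≡ -11. Check v ∈ {∞, 2, 3, 5, 11, 17, 23, 31}.
v=∞: -391 < 0 and -11 < 0  ⇒  (a,b)_∞ = -1.
v=2: v_2(a)=-2, v_2(b)=4; units ≡ 1, 5 (mod 8); ε·ε+αω+βω = 0·0+-2·1+4·0 ≡ 0  ⇒  (a,b)_2 = +1.
v=3: a=3^2·(≡2), b=3^2·(≡1) mod 3; (2|3)=-1, (1|3)=+1; (−1)^{2·2·1}·(-1)^2·(+1)^2 = +1.
v=31: a=31^0·(≡23), b=31^-2·(≡28) mod 31; (23|31)=-1, (28|31)=+1; (−1)^{0·-2·15}·(-1)^-2·(+1)^0 = +1.
v=11: a=11^-2·(≡9), b=11^1·(≡8) mod 11; (9|11)=+1, (8|11)=-1; (−1)^{-2·1·5}·(+1)^1·(-1)^-2 = +1.
v=23: a=23^1·(≡16), b=23^0·(≡4) mod 23; (16|23)=+1, (4|23)=+1; (−1)^{1·0·11}·(+1)^0·(+1)^1 = +1.
v=5: a=5^2·(≡4), b=5^0·(≡1) mod 5; (4|5)=+1, (1|5)=+1; (−1)^{2·0·2}·(+1)^0·(+1)^2 = +1.
v=17: a=17^1·(≡14), b=17^0·(≡11) mod 17; (14|17)=-1, (11|17)=-1; (−1)^{1·0·8}·(-1)^0·(-1)^1 = -1.
(-391, -11 / ℚ) ramifies at {17, ∞}: a division algebra.

[17, inf]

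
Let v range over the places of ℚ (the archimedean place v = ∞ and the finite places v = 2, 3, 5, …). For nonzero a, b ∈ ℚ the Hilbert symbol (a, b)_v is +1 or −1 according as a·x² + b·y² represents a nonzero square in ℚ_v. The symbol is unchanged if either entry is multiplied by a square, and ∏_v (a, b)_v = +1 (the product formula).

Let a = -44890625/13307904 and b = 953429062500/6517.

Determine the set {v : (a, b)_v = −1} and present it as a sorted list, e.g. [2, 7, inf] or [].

[5, 19]

Mod squares: a ≡ -17, b ≡ 780045. Check v ∈ {∞, 2, 3, 5, 7, 13, 17, 19, 23}.
v=19: a=19^-2·(≡12), b=19^-1·(≡13) mod 19; (12|19)=-1, (13|19)=-1; (−1)^{-2·-1·9}·(-1)^-1·(-1)^-2 = -1.
v=7: a=7^0·(≡4), b=7^-3·(≡1) mod 7; (4|7)=+1, (1|7)=+1; (−1)^{0·-3·3}·(+1)^-3·(+1)^0 = +1.
v=2: v_2(a)=-12, v_2(b)=2; units ≡ 7, 5 (mod 8); ε·ε+αω+βω = 1·0+-12·1+2·0 ≡ 0  ⇒  (a,b)_2 = +1.
v=13: a=13^2·(≡9), b=13^0·(≡11) mod 13; (9|13)=+1, (11|13)=-1; (−1)^{2·0·6}·(+1)^0·(-1)^2 = +1.
v=5: a=5^6·(≡3), b=5^7·(≡1) mod 5; (3|5)=-1, (1|5)=+1; (−1)^{6·7·2}·(-1)^7·(+1)^6 = -1.
v=17: a=17^1·(≡16), b=17^3·(≡9) mod 17; (16|17)=+1, (9|17)=+1; (−1)^{1·3·8}·(+1)^3·(+1)^1 = +1.
v=∞: -17 < 0 and 780045 > 0  ⇒  (a,b)_∞ = +1.
v=3: a=3^-2·(≡1), b=3^3·(≡2) mod 3; (1|3)=+1, (2|3)=-1; (−1)^{-2·3·1}·(+1)^3·(-1)^-2 = +1.
v=23: a=23^0·(≡9), b=23^1·(≡16) mod 23; (9|23)=+1, (16|23)=+1; (−1)^{0·1·11}·(+1)^1·(+1)^0 = +1.
Ram(-17, 780045) = {5, 19}; no ℚ_5-point on the conic.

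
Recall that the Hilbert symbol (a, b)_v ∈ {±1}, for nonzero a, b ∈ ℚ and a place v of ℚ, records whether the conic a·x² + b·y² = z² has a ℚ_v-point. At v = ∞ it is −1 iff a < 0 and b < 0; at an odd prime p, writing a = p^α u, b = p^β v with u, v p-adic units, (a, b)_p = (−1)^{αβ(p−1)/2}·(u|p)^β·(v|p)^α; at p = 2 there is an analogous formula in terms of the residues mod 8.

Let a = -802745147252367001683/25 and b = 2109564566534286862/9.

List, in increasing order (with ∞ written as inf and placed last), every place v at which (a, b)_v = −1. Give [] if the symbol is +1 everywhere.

[2, 7, 13, 37]

(a, b) ≡ (-8547, 62062) mod (ℚ^×)²; places V = {2, 3, 5, 7, 11, 13, 17, 23, 31, 37, ∞}.
(a,b)_31: α=4, u≡8; β=3, v≡10 (mod 31); (8|31)=+1, (10|31)=+1; sign (−1)^0·+1^3·+1^4 = +1.
(a,b)_5: α=-2, u≡2; β=0, v≡3 (mod 5); (2|5)=-1, (3|5)=-1; sign (−1)^0·-1^0·-1^-2 = +1.
(a,b)_11: α=1, u≡1; β=1, v≡10 (mod 11); (1|11)=+1, (10|11)=-1; sign (−1)^1·+1^1·-1^1 = +1.
(a,b)_2: α=0, β=1; u≡5, v≡7 (mod 8); ε(u)ε(v)=0·1, αω(v)=0·0, βω(u)=1·1; sum ≡ 1  ⇒  -1.
(a,b)_13: α=4, u≡11; β=3, v≡3 (mod 13); (11|13)=-1, (3|13)=+1; sign (−1)^0·-1^3·+1^4 = -1.
(a,b)_7: α=1, u≡1; β=1, v≡2 (mod 7); (1|7)=+1, (2|7)=+1; sign (−1)^1·+1^1·+1^1 = -1.
(a,b)_37: α=3, u≡3; β=2, v≡17 (mod 37); (3|37)=+1, (17|37)=-1; sign (−1)^0·+1^2·-1^3 = -1.
(a,b)_∞: sgn(-8547)=−, sgn(62062)=+, so +1.
(a,b)_23: α=0, u≡1; β=2, v≡4 (mod 23); (1|23)=+1, (4|23)=+1; sign (−1)^0·+1^2·+1^0 = +1.
(a,b)_3: α=3, u≡1; β=-2, v≡1 (mod 3); (1|3)=+1, (1|3)=+1; sign (−1)^0·+1^-2·+1^3 = +1.
(a,b)_17: α=2, u≡8; β=2, v≡5 (mod 17); (8|17)=+1, (5|17)=-1; sign (−1)^0·+1^2·-1^2 = +1.
|Ram(-8547, 62062)| = 4, even; anisotropic at {2, 7, 13, 37}.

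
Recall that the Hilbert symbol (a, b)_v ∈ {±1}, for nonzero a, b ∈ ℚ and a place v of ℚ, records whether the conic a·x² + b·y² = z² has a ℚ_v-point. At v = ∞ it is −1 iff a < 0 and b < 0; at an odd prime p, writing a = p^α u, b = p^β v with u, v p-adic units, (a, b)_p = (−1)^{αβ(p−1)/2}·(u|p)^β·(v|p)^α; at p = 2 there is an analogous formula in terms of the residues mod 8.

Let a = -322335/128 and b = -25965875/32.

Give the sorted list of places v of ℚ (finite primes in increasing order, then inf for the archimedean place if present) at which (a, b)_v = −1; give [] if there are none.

[2, inf]

Mod squares: a ≡ -71630, b ≡ -2470. Check v ∈ {∞, 2, 3, 5, 13, 19, 29}.
v=∞: -71630 < 0 and -2470 < 0  ⇒  (a,b)_∞ = -1.
v=2: v_2(a)=-7, v_2(b)=-5; units ≡ 1, 5 (mod 8); ε·ε+αω+βω = 0·0+-7·1+-5·0 ≡ 1  ⇒  (a,b)_2 = -1.
v=19: a=19^1·(≡11), b=19^1·(≡2) mod 19; (11|19)=+1, (2|19)=-1; (−1)^{1·1·9}·(+1)^1·(-1)^1 = +1.
v=3: a=3^2·(≡1), b=3^0·(≡2) mod 3; (1|3)=+1, (2|3)=-1; (−1)^{2·0·1}·(+1)^0·(-1)^2 = +1.
v=5: a=5^1·(≡1), b=5^3·(≡4) mod 5; (1|5)=+1, (4|5)=+1; (−1)^{1·3·2}·(+1)^3·(+1)^1 = +1.
v=29: a=29^1·(≡9), b=29^2·(≡13) mod 29; (9|29)=+1, (13|29)=+1; (−1)^{1·2·14}·(+1)^2·(+1)^1 = +1.
v=13: a=13^1·(≡2), b=13^1·(≡6) mod 13; (2|13)=-1, (6|13)=-1; (−1)^{1·1·6}·(-1)^1·(-1)^1 = +1.
Ram(-71630, -2470) = {2, ∞}; no ℚ_2-point on the conic.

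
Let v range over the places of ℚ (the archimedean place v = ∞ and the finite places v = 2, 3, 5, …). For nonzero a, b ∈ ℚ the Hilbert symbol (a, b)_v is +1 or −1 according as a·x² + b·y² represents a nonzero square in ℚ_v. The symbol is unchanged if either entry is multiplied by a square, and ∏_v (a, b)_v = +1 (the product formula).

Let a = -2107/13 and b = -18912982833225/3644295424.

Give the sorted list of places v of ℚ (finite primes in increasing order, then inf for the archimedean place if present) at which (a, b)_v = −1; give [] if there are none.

[13, 41, 43, inf]

Mod squares: a ≡ -559, b ≡ -41. Check v ∈ {∞, 2, 3, 5, 7, 11, 13, 41, 43}.
v=11: a=11^0·(≡8), b=11^-2·(≡3) mod 11; (8|11)=-1, (3|11)=+1; (−1)^{0·-2·5}·(-1)^-2·(+1)^0 = +1.
v=5: a=5^0·(≡1), b=5^2·(≡4) mod 5; (1|5)=+1, (4|5)=+1; (−1)^{0·2·2}·(+1)^2·(+1)^0 = +1.
v=7: a=7^2·(≡1), b=7^-6·(≡2) mod 7; (1|7)=+1, (2|7)=+1; (−1)^{2·-6·3}·(+1)^-6·(+1)^2 = +1.
v=41: a=41^0·(≡24), b=41^1·(≡1) mod 41; (24|41)=-1, (1|41)=+1; (−1)^{0·1·20}·(-1)^1·(+1)^0 = -1.
v=2: v_2(a)=0, v_2(b)=-8; units ≡ 1, 7 (mod 8); ε·ε+αω+βω = 0·1+0·0+-8·0 ≡ 0  ⇒  (a,b)_2 = +1.
v=3: a=3^0·(≡2), b=3^10·(≡1) mod 3; (2|3)=-1, (1|3)=+1; (−1)^{0·10·1}·(-1)^10·(+1)^0 = +1.
v=∞: -559 < 0 and -41 < 0  ⇒  (a,b)_∞ = -1.
v=43: a=43^1·(≡26), b=43^2·(≡3) mod 43; (26|43)=-1, (3|43)=-1; (−1)^{1·2·21}·(-1)^2·(-1)^1 = -1.
v=13: a=13^-1·(≡12), b=13^2·(≡6) mod 13; (12|13)=+1, (6|13)=-1; (−1)^{-1·2·6}·(+1)^2·(-1)^-1 = -1.
Ram(-559, -41) = {13, 41, 43, ∞}; no ℚ_13-point on the conic.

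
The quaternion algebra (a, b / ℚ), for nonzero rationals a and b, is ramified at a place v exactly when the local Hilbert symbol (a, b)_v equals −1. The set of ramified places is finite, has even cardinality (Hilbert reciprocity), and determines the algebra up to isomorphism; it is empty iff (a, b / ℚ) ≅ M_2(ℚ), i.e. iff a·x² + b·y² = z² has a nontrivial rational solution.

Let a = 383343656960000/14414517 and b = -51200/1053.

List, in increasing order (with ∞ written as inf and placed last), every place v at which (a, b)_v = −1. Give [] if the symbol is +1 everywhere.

[2, 11, 13, 23]

Mod squares: a ≡ 6578, b ≡ -26. Check v ∈ {∞, 2, 3, 5, 11, 13, 17, 23}.
v=23: a=23^1·(≡21), b=23^0·(≡5) mod 23; (21|23)=-1, (5|23)=-1; (−1)^{1·0·11}·(-1)^0·(-1)^1 = -1.
v=17: a=17^2·(≡16), b=17^0·(≡13) mod 17; (16|17)=+1, (13|17)=+1; (−1)^{2·0·8}·(+1)^0·(+1)^2 = +1.
v=5: a=5^4·(≡3), b=5^2·(≡4) mod 5; (3|5)=-1, (4|5)=+1; (−1)^{4·2·2}·(-1)^2·(+1)^4 = +1.
v=∞: 6578 > 0 and -26 < 0  ⇒  (a,b)_∞ = +1.
v=11: a=11^1·(≡1), b=11^0·(≡2) mod 11; (1|11)=+1, (2|11)=-1; (−1)^{1·0·5}·(+1)^0·(-1)^1 = -1.
v=2: v_2(a)=23, v_2(b)=11; units ≡ 1, 3 (mod 8); ε·ε+αω+βω = 0·1+23·1+11·0 ≡ 1  ⇒  (a,b)_2 = -1.
v=13: a=13^-3·(≡1), b=13^-1·(≡11) mod 13; (1|13)=+1, (11|13)=-1; (−1)^{-3·-1·6}·(+1)^-1·(-1)^-3 = -1.
v=3: a=3^-8·(≡2), b=3^-4·(≡1) mod 3; (2|3)=-1, (1|3)=+1; (−1)^{-8·-4·1}·(-1)^-4·(+1)^-8 = +1.
(6578, -26 / ℚ) ramifies at {2, 11, 13, 23}: a division algebra.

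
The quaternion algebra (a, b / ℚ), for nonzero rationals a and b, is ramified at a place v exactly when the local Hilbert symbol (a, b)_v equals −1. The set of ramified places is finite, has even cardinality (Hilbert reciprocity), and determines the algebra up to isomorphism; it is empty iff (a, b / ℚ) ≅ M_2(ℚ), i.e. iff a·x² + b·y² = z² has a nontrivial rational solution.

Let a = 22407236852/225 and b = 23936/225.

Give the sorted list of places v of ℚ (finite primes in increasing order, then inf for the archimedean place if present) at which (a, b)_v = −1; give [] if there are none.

Mod squares: a ≡ 114322637, b ≡ 374. Check v ∈ {∞, 2, 3, 5, 7, 11, 13, 17, 31, 37, 41}.
v=7: a=7^2·(≡1), b=7^0·(≡3) mod 7; (1|7)=+1, (3|7)=-1; (−1)^{2·0·3}·(+1)^0·(-1)^2 = +1.
v=11: a=11^1·(≡8), b=11^1·(≡4) mod 11; (8|11)=-1, (4|11)=+1; (−1)^{1·1·5}·(-1)^1·(+1)^1 = +1.
v=5: a=5^-2·(≡3), b=5^-2·(≡4) mod 5; (3|5)=-1, (4|5)=+1; (−1)^{-2·-2·2}·(-1)^-2·(+1)^-2 = +1.
v=31: a=31^1·(≡14), b=31^0·(≡16) mod 31; (14|31)=+1, (16|31)=+1; (−1)^{1·0·15}·(+1)^0·(+1)^1 = +1.
v=2: v_2(a)=2, v_2(b)=7; units ≡ 5, 3 (mod 8); ε·ε+αω+βω = 0·1+2·1+7·1 ≡ 1  ⇒  (a,b)_2 = -1.
v=∞: 114322637 > 0 and 374 > 0  ⇒  (a,b)_∞ = +1.
v=41: a=41^1·(≡30), b=41^0·(≡16) mod 41; (30|41)=-1, (16|41)=+1; (−1)^{1·0·20}·(-1)^0·(+1)^1 = +1.
v=17: a=17^1·(≡15), b=17^1·(≡12) mod 17; (15|17)=+1, (12|17)=-1; (−1)^{1·1·8}·(+1)^1·(-1)^1 = -1.
v=3: a=3^-2·(≡2), b=3^-2·(≡2) mod 3; (2|3)=-1, (2|3)=-1; (−1)^{-2·-2·1}·(-1)^-2·(-1)^-2 = +1.
v=37: a=37^1·(≡6), b=37^0·(≡36) mod 37; (6|37)=-1, (36|37)=+1; (−1)^{1·0·18}·(-1)^0·(+1)^1 = +1.
v=13: a=13^1·(≡1), b=13^0·(≡4) mod 13; (1|13)=+1, (4|13)=+1; (−1)^{1·0·6}·(+1)^0·(+1)^1 = +1.
(114322637, 374 / ℚ) ramifies at {2, 17}: a division algebra.

[2, 17]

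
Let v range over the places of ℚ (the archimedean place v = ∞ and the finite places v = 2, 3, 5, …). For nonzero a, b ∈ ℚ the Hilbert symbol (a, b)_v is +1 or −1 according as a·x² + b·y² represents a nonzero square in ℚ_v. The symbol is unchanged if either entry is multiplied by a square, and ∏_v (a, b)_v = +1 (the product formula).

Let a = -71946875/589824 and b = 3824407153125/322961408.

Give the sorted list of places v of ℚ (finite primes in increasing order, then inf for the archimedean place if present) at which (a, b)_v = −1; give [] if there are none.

[7, 11, 13, 23]

(a, b) ≡ (-115115, 385) mod (ℚ^×)²; places V = {2, 3, 5, 7, 11, 13, 23, ∞}.
(a,b)_3: α=-2, u≡1; β=4, v≡1 (mod 3); (1|3)=+1, (1|3)=+1; sign (−1)^0·+1^4·+1^-2 = +1.
(a,b)_∞: sgn(-115115)=−, sgn(385)=+, so +1.
(a,b)_2: α=-16, β=-22; u≡5, v≡1 (mod 8); ε(u)ε(v)=0·0, αω(v)=-16·0, βω(u)=-22·1; sum ≡ 0  ⇒  +1.
(a,b)_5: α=5, u≡3; β=5, v≡3 (mod 5); (3|5)=-1, (3|5)=-1; sign (−1)^0·-1^5·-1^5 = +1.
(a,b)_11: α=1, u≡2; β=-1, v≡7 (mod 11); (2|11)=-1, (7|11)=-1; sign (−1)^1·-1^-1·-1^1 = -1.
(a,b)_13: α=1, u≡11; β=4, v≡6 (mod 13); (11|13)=-1, (6|13)=-1; sign (−1)^0·-1^4·-1^1 = -1.
(a,b)_7: α=1, u≡6; β=-1, v≡6 (mod 7); (6|7)=-1, (6|7)=-1; sign (−1)^1·-1^-1·-1^1 = -1.
(a,b)_23: α=1, u≡3; β=2, v≡11 (mod 23); (3|23)=+1, (11|23)=-1; sign (−1)^0·+1^2·-1^1 = -1.
Ram(-115115, 385) = {7, 11, 13, 23}; no ℚ_7-point on the conic.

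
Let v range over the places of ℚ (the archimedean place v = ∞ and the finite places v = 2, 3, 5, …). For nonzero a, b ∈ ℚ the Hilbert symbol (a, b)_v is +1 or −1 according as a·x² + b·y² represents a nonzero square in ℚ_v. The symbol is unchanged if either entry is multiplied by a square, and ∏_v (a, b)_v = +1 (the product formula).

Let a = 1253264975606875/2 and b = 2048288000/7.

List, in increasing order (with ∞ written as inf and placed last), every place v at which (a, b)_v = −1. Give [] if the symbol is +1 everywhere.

[5, 11]

(a, b) ≡ (3542, 35) mod (ℚ^×)²; places V = {2, 5, 7, 11, 19, 23, ∞}.
(a,b)_23: α=3, u≡8; β=2, v≡6 (mod 23); (8|23)=+1, (6|23)=+1; sign (−1)^0·+1^2·+1^3 = +1.
(a,b)_∞: sgn(3542)=+, sgn(35)=+, so +1.
(a,b)_5: α=4, u≡3; β=3, v≡2 (mod 5); (3|5)=-1, (2|5)=-1; sign (−1)^0·-1^3·-1^4 = -1.
(a,b)_11: α=3, u≡4; β=2, v≡8 (mod 11); (4|11)=+1, (8|11)=-1; sign (−1)^0·+1^2·-1^3 = -1.
(a,b)_7: α=3, u≡4; β=-1, v≡3 (mod 7); (4|7)=+1, (3|7)=-1; sign (−1)^1·+1^-1·-1^3 = +1.
(a,b)_19: α=2, u≡12; β=0, v≡7 (mod 19); (12|19)=-1, (7|19)=+1; sign (−1)^0·-1^0·+1^2 = +1.
(a,b)_2: α=-1, β=8; u≡3, v≡3 (mod 8); ε(u)ε(v)=1·1, αω(v)=-1·1, βω(u)=8·1; sum ≡ 0  ⇒  +1.
Ram(3542, 35) = {5, 11}; no ℚ_5-point on the conic.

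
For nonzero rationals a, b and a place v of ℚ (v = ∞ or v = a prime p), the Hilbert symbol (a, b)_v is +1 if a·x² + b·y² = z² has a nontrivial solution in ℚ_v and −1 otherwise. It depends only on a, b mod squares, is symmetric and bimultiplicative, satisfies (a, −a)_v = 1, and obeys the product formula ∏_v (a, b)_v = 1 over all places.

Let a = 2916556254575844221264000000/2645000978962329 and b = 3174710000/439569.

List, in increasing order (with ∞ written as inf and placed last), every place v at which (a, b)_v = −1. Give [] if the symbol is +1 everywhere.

[19, 31]

Mod squares: a ≡ 341, b ≡ 6479. Check v ∈ {∞, 2, 3, 5, 7, 11, 13, 17, 19, 31, 47}.
v=11: a=11^3·(≡5), b=11^1·(≡7) mod 11; (5|11)=+1, (7|11)=-1; (−1)^{3·1·5}·(+1)^1·(-1)^3 = +1.
v=17: a=17^-4·(≡15), b=17^-2·(≡15) mod 17; (15|17)=+1, (15|17)=+1; (−1)^{-4·-2·8}·(+1)^-2·(+1)^-4 = +1.
v=2: v_2(a)=10, v_2(b)=4; units ≡ 5, 7 (mod 8); ε·ε+αω+βω = 0·1+10·0+4·1 ≡ 0  ⇒  (a,b)_2 = +1.
v=47: a=47^2·(≡37), b=47^0·(≡40) mod 47; (37|47)=+1, (40|47)=-1; (−1)^{2·0·23}·(+1)^0·(-1)^2 = +1.
v=13: a=13^-6·(≡9), b=13^-2·(≡7) mod 13; (9|13)=+1, (7|13)=-1; (−1)^{-6·-2·6}·(+1)^-2·(-1)^-6 = +1.
v=∞: 341 > 0 and 6479 > 0  ⇒  (a,b)_∞ = +1.
v=7: a=7^8·(≡3), b=7^2·(≡4) mod 7; (3|7)=-1, (4|7)=+1; (−1)^{8·2·3}·(-1)^2·(+1)^8 = +1.
v=5: a=5^6·(≡4), b=5^4·(≡4) mod 5; (4|5)=+1, (4|5)=+1; (−1)^{6·4·2}·(+1)^4·(+1)^6 = +1.
v=3: a=3^-8·(≡2), b=3^-2·(≡2) mod 3; (2|3)=-1, (2|3)=-1; (−1)^{-8·-2·1}·(-1)^-2·(-1)^-8 = +1.
v=31: a=31^3·(≡3), b=31^1·(≡13) mod 31; (3|31)=-1, (13|31)=-1; (−1)^{3·1·15}·(-1)^1·(-1)^3 = -1.
v=19: a=19^2·(≡13), b=19^1·(≡12) mod 19; (13|19)=-1, (12|19)=-1; (−1)^{2·1·9}·(-1)^1·(-1)^2 = -1.
|Ram(341, 6479)| = 2, even; anisotropic at {19, 31}.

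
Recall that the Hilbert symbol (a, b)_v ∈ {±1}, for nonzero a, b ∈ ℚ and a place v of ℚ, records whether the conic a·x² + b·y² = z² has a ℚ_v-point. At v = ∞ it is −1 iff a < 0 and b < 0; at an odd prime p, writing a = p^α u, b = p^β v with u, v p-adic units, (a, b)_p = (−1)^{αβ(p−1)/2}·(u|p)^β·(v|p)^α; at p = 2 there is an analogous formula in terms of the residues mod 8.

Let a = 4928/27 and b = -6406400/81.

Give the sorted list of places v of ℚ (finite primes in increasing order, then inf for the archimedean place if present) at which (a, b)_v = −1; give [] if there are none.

[2, 11]

(a, b) ≡ (231, -1001) mod (ℚ^×)²; places V = {2, 3, 5, 7, 11, 13, ∞}.
(a,b)_2: α=6, β=8; u≡7, v≡7 (mod 8); ε(u)ε(v)=1·1, αω(v)=6·0, βω(u)=8·0; sum ≡ 1  ⇒  -1.
(a,b)_5: α=0, u≡4; β=2, v≡4 (mod 5); (4|5)=+1, (4|5)=+1; sign (−1)^0·+1^2·+1^0 = +1.
(a,b)_13: α=0, u≡1; β=1, v≡10 (mod 13); (1|13)=+1, (10|13)=+1; sign (−1)^0·+1^1·+1^0 = +1.
(a,b)_7: α=1, u≡3; β=1, v≡2 (mod 7); (3|7)=-1, (2|7)=+1; sign (−1)^1·-1^1·+1^1 = +1.
(a,b)_3: α=-3, u≡2; β=-4, v≡1 (mod 3); (2|3)=-1, (1|3)=+1; sign (−1)^0·-1^-4·+1^-3 = +1.
(a,b)_11: α=1, u≡6; β=1, v≡7 (mod 11); (6|11)=-1, (7|11)=-1; sign (−1)^1·-1^1·-1^1 = -1.
(a,b)_∞: sgn(231)=+, sgn(-1001)=−, so +1.
Ram(231, -1001) = {2, 11}; no ℚ_2-point on the conic.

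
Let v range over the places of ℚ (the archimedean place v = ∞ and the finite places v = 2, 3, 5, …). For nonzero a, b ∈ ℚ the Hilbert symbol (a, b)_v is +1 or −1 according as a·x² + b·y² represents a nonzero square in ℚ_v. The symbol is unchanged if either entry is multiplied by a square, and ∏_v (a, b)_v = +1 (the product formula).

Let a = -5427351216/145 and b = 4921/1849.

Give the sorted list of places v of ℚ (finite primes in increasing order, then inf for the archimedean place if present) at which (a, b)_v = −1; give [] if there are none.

[7, 23]

Mod squares: a ≡ -443555, b ≡ 4921. Check v ∈ {∞, 2, 3, 5, 7, 19, 23, 29, 37, 43}.
v=43: a=43^0·(≡5), b=43^-2·(≡19) mod 43; (5|43)=-1, (19|43)=-1; (−1)^{0·-2·21}·(-1)^-2·(-1)^0 = +1.
v=23: a=23^1·(≡16), b=23^0·(≡5) mod 23; (16|23)=+1, (5|23)=-1; (−1)^{1·0·11}·(+1)^0·(-1)^1 = -1.
v=7: a=7^1·(≡6), b=7^1·(≡3) mod 7; (6|7)=-1, (3|7)=-1; (−1)^{1·1·3}·(-1)^1·(-1)^1 = -1.
v=2: v_2(a)=4, v_2(b)=0; units ≡ 5, 1 (mod 8); ε·ε+αω+βω = 0·0+4·0+0·1 ≡ 0  ⇒  (a,b)_2 = +1.
v=37: a=37^2·(≡33), b=37^1·(≡15) mod 37; (33|37)=+1, (15|37)=-1; (−1)^{2·1·18}·(+1)^1·(-1)^2 = +1.
v=29: a=29^-1·(≡12), b=29^0·(≡22) mod 29; (12|29)=-1, (22|29)=+1; (−1)^{-1·0·14}·(-1)^0·(+1)^-1 = +1.
v=19: a=19^1·(≡16), b=19^1·(≡2) mod 19; (16|19)=+1, (2|19)=-1; (−1)^{1·1·9}·(+1)^1·(-1)^1 = +1.
v=5: a=5^-1·(≡1), b=5^0·(≡4) mod 5; (1|5)=+1, (4|5)=+1; (−1)^{-1·0·2}·(+1)^0·(+1)^-1 = +1.
v=3: a=3^4·(≡1), b=3^0·(≡1) mod 3; (1|3)=+1, (1|3)=+1; (−1)^{4·0·1}·(+1)^0·(+1)^4 = +1.
v=∞: -443555 < 0 and 4921 > 0  ⇒  (a,b)_∞ = +1.
Ram(-443555, 4921) = {7, 23}; no ℚ_7-point on the conic.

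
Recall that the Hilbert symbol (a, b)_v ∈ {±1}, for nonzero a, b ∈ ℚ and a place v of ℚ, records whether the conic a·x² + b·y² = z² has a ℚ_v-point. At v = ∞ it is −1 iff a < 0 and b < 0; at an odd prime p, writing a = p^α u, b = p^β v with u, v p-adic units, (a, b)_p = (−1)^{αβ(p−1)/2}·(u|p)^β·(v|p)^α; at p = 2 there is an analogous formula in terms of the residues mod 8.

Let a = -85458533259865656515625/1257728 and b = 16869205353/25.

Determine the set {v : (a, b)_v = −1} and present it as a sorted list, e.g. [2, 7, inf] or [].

[3, 11, 37, 41]

Mod squares: a ≡ -11063481, b ≡ 650793. Check v ∈ {∞, 2, 3, 5, 7, 11, 13, 17, 23, 37, 41}.
v=2: v_2(a)=-8, v_2(b)=0; units ≡ 7, 1 (mod 8); ε·ε+αω+βω = 1·0+-8·0+0·0 ≡ 0  ⇒  (a,b)_2 = +1.
v=13: a=13^3·(≡2), b=13^1·(≡11) mod 13; (2|13)=-1, (11|13)=-1; (−1)^{3·1·6}·(-1)^1·(-1)^3 = +1.
v=17: a=17^-3·(≡4), b=17^0·(≡9) mod 17; (4|17)=+1, (9|17)=+1; (−1)^{-3·0·8}·(+1)^0·(+1)^-3 = +1.
v=41: a=41^3·(≡8), b=41^1·(≡12) mod 41; (8|41)=+1, (12|41)=-1; (−1)^{3·1·20}·(+1)^1·(-1)^3 = -1.
v=7: a=7^4·(≡6), b=7^2·(≡3) mod 7; (6|7)=-1, (3|7)=-1; (−1)^{4·2·3}·(-1)^2·(-1)^4 = +1.
v=37: a=37^3·(≡27), b=37^1·(≡31) mod 37; (27|37)=+1, (31|37)=-1; (−1)^{3·1·18}·(+1)^1·(-1)^3 = -1.
v=3: a=3^3·(≡1), b=3^1·(≡1) mod 3; (1|3)=+1, (1|3)=+1; (−1)^{3·1·1}·(+1)^1·(+1)^3 = -1.
v=5: a=5^6·(≡1), b=5^-2·(≡3) mod 5; (1|5)=+1, (3|5)=-1; (−1)^{6·-2·2}·(+1)^-2·(-1)^6 = +1.
v=∞: -11063481 < 0 and 650793 > 0  ⇒  (a,b)_∞ = +1.
v=23: a=23^0·(≡18), b=23^2·(≡12) mod 23; (18|23)=+1, (12|23)=+1; (−1)^{0·2·11}·(+1)^2·(+1)^0 = +1.
v=11: a=11^1·(≡5), b=11^1·(≡1) mod 11; (5|11)=+1, (1|11)=+1; (−1)^{1·1·5}·(+1)^1·(+1)^1 = -1.
(-11063481, 650793 / ℚ) ramifies at {3, 11, 37, 41}: a division algebra.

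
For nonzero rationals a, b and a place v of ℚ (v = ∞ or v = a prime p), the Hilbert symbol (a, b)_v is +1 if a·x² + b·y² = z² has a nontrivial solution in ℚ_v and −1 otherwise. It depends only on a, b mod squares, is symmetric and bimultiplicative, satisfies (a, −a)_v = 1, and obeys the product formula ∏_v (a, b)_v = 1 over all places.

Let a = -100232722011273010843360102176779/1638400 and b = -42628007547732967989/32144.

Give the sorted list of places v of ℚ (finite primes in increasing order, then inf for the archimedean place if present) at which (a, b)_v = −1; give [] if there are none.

Mod squares: a ≡ -70091, b ≡ -64821. Check v ∈ {∞, 2, 3, 5, 7, 17, 19, 23, 31, 41}.
v=∞: -70091 < 0 and -64821 < 0  ⇒  (a,b)_∞ = -1.
v=7: a=7^1·(≡4), b=7^-2·(≡3) mod 7; (4|7)=+1, (3|7)=-1; (−1)^{1·-2·3}·(+1)^-2·(-1)^1 = -1.
v=17: a=17^5·(≡16), b=17^3·(≡5) mod 17; (16|17)=+1, (5|17)=-1; (−1)^{5·3·8}·(+1)^3·(-1)^5 = -1.
v=31: a=31^7·(≡28), b=31^5·(≡22) mod 31; (28|31)=+1, (22|31)=-1; (−1)^{7·5·15}·(+1)^5·(-1)^7 = +1.
v=23: a=23^6·(≡3), b=23^4·(≡8) mod 23; (3|23)=+1, (8|23)=+1; (−1)^{6·4·11}·(+1)^4·(+1)^6 = +1.
v=2: v_2(a)=-16, v_2(b)=-4; units ≡ 5, 3 (mod 8); ε·ε+αω+βω = 0·1+-16·1+-4·1 ≡ 0  ⇒  (a,b)_2 = +1.
v=3: a=3^0·(≡1), b=3^1·(≡2) mod 3; (1|3)=+1, (2|3)=-1; (−1)^{0·1·1}·(+1)^1·(-1)^0 = +1.
v=5: a=5^-2·(≡1), b=5^0·(≡4) mod 5; (1|5)=+1, (4|5)=+1; (−1)^{-2·0·2}·(+1)^0·(+1)^-2 = +1.
v=41: a=41^0·(≡35), b=41^-1·(≡21) mod 41; (35|41)=-1, (21|41)=+1; (−1)^{0·-1·20}·(-1)^-1·(+1)^0 = -1.
v=19: a=19^5·(≡9), b=19^2·(≡5) mod 19; (9|19)=+1, (5|19)=+1; (−1)^{5·2·9}·(+1)^2·(+1)^5 = +1.
Ram(-70091, -64821) = {7, 17, 41, ∞}; no ℚ_7-point on the conic.

[7, 17, 41, inf]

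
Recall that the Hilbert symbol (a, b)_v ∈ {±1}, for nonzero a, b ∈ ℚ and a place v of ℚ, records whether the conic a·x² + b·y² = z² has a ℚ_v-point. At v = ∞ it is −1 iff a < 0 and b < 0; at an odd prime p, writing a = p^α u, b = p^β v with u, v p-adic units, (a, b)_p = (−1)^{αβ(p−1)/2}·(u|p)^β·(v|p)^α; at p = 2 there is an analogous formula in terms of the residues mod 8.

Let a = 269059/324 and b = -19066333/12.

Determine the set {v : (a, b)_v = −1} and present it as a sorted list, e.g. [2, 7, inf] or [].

(a, b) ≡ (19, -472719) mod (ℚ^×)²; places V = {2, 3, 7, 11, 13, 17, 19, 23, 31, ∞}.
(a,b)_17: α=2, u≡13; β=1, v≡5 (mod 17); (13|17)=+1, (5|17)=-1; sign (−1)^0·+1^1·-1^2 = +1.
(a,b)_∞: sgn(19)=+, sgn(-472719)=−, so +1.
(a,b)_3: α=-4, u≡1; β=-1, v≡2 (mod 3); (1|3)=+1, (2|3)=-1; sign (−1)^0·+1^-1·-1^-4 = +1.
(a,b)_23: α=0, u≡14; β=1, v≡13 (mod 23); (14|23)=-1, (13|23)=+1; sign (−1)^0·-1^1·+1^0 = -1.
(a,b)_7: α=2, u≡5; β=0, v≡3 (mod 7); (5|7)=-1, (3|7)=-1; sign (−1)^0·-1^0·-1^2 = +1.
(a,b)_11: α=0, u≡2; β=2, v≡2 (mod 11); (2|11)=-1, (2|11)=-1; sign (−1)^0·-1^2·-1^0 = +1.
(a,b)_19: α=1, u≡6; β=0, v≡6 (mod 19); (6|19)=+1, (6|19)=+1; sign (−1)^0·+1^0·+1^1 = +1.
(a,b)_2: α=-2, β=-2; u≡3, v≡1 (mod 8); ε(u)ε(v)=1·0, αω(v)=-2·0, βω(u)=-2·1; sum ≡ 0  ⇒  +1.
(a,b)_31: α=0, u≡14; β=1, v≡23 (mod 31); (14|31)=+1, (23|31)=-1; sign (−1)^0·+1^1·-1^0 = +1.
(a,b)_13: α=0, u≡2; β=1, v≡7 (mod 13); (2|13)=-1, (7|13)=-1; sign (−1)^0·-1^1·-1^0 = -1.
(19, -472719 / ℚ) ramifies at {13, 23}: a division algebra.

[13, 23]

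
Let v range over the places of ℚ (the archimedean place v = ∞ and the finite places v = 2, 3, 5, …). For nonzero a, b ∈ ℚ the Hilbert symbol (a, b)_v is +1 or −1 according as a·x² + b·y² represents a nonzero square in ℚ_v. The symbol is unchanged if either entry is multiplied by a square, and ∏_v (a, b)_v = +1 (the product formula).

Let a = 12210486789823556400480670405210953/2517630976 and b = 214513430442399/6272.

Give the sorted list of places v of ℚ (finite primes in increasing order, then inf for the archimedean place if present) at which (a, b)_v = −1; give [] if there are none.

(a, b) ≡ (2193, 9102) mod (ℚ^×)²; places V = {2, 3, 7, 11, 17, 37, 41, 43, ∞}.
(a,b)_3: α=15, u≡2; β=7, v≡1 (mod 3); (2|3)=-1, (1|3)=+1; sign (−1)^1·-1^7·+1^15 = +1.
(a,b)_7: α=-4, u≡2; β=-2, v≡2 (mod 7); (2|7)=+1, (2|7)=+1; sign (−1)^0·+1^-2·+1^-4 = +1.
(a,b)_37: α=2, u≡33; β=1, v≡20 (mod 37); (33|37)=+1, (20|37)=-1; sign (−1)^0·+1^1·-1^2 = +1.
(a,b)_∞: sgn(2193)=+, sgn(9102)=+, so +1.
(a,b)_43: α=5, u≡5; β=2, v≡34 (mod 43); (5|43)=-1, (34|43)=-1; sign (−1)^0·-1^2·-1^5 = -1.
(a,b)_2: α=-20, β=-7; u≡1, v≡7 (mod 8); ε(u)ε(v)=0·1, αω(v)=-20·0, βω(u)=-7·0; sum ≡ 0  ⇒  +1.
(a,b)_41: α=2, u≡39; β=1, v≡6 (mod 41); (39|41)=+1, (6|41)=-1; sign (−1)^0·+1^1·-1^2 = +1.
(a,b)_17: α=5, u≡11; β=2, v≡12 (mod 17); (11|17)=-1, (12|17)=-1; sign (−1)^0·-1^2·-1^5 = -1.
(a,b)_11: α=6, u≡4; β=2, v≡3 (mod 11); (4|11)=+1, (3|11)=+1; sign (−1)^0·+1^2·+1^6 = +1.
|Ram(2193, 9102)| = 2, even; anisotropic at {17, 43}.

[17, 43]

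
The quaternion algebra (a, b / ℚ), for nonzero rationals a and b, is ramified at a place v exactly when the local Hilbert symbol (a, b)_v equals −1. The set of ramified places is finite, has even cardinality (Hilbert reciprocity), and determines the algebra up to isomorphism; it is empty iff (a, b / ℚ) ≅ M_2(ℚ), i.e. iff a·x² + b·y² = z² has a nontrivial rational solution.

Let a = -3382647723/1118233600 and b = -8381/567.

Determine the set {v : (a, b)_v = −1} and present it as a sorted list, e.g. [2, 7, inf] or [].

[29, inf]

Mod squares: a ≡ -3, b ≡ -203. Check v ∈ {∞, 2, 3, 5, 7, 11, 13, 17, 19, 29, 41}.
v=19: a=19^-2·(≡4), b=19^0·(≡7) mod 19; (4|19)=+1, (7|19)=+1; (−1)^{-2·0·9}·(+1)^0·(+1)^-2 = +1.
v=13: a=13^2·(≡10), b=13^0·(≡7) mod 13; (10|13)=+1, (7|13)=-1; (−1)^{2·0·6}·(+1)^0·(-1)^2 = +1.
v=11: a=11^-2·(≡8), b=11^0·(≡2) mod 11; (8|11)=-1, (2|11)=-1; (−1)^{-2·0·5}·(-1)^0·(-1)^-2 = +1.
v=7: a=7^2·(≡2), b=7^-1·(≡3) mod 7; (2|7)=+1, (3|7)=-1; (−1)^{2·-1·3}·(+1)^-1·(-1)^2 = +1.
v=∞: -3 < 0 and -203 < 0  ⇒  (a,b)_∞ = -1.
v=3: a=3^5·(≡2), b=3^-4·(≡1) mod 3; (2|3)=-1, (1|3)=+1; (−1)^{5·-4·1}·(-1)^-4·(+1)^5 = +1.
v=41: a=41^2·(≡12), b=41^0·(≡20) mod 41; (12|41)=-1, (20|41)=+1; (−1)^{2·0·20}·(-1)^0·(+1)^2 = +1.
v=5: a=5^-2·(≡3), b=5^0·(≡2) mod 5; (3|5)=-1, (2|5)=-1; (−1)^{-2·0·2}·(-1)^0·(-1)^-2 = +1.
v=29: a=29^0·(≡26), b=29^1·(≡20) mod 29; (26|29)=-1, (20|29)=+1; (−1)^{0·1·14}·(-1)^1·(+1)^0 = -1.
v=2: v_2(a)=-10, v_2(b)=0; units ≡ 5, 5 (mod 8); ε·ε+αω+βω = 0·0+-10·1+0·1 ≡ 0  ⇒  (a,b)_2 = +1.
v=17: a=17^0·(≡3), b=17^2·(≡15) mod 17; (3|17)=-1, (15|17)=+1; (−1)^{0·2·8}·(-1)^2·(+1)^0 = +1.
Ram(-3, -203) = {29, ∞}; no ℚ_29-point on the conic.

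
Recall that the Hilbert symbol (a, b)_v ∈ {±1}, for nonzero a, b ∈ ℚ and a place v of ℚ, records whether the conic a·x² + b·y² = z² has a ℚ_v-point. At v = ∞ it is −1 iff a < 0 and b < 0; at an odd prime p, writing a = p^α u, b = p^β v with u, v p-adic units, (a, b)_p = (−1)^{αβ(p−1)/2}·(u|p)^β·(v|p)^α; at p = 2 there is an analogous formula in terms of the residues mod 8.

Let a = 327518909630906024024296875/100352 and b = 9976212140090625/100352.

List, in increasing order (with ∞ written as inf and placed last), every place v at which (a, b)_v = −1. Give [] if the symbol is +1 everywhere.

Mod squares: a ≡ 24310, b ≡ 7410. Check v ∈ {∞, 2, 3, 5, 7, 11, 13, 17, 19}.
v=17: a=17^3·(≡15), b=17^2·(≡16) mod 17; (15|17)=+1, (16|17)=+1; (−1)^{3·2·8}·(+1)^2·(+1)^3 = +1.
v=7: a=7^-2·(≡3), b=7^-2·(≡4) mod 7; (3|7)=-1, (4|7)=+1; (−1)^{-2·-2·3}·(-1)^-2·(+1)^-2 = +1.
v=3: a=3^14·(≡1), b=3^7·(≡1) mod 3; (1|3)=+1, (1|3)=+1; (−1)^{14·7·1}·(+1)^7·(+1)^14 = +1.
v=13: a=13^5·(≡8), b=13^3·(≡8) mod 13; (8|13)=-1, (8|13)=-1; (−1)^{5·3·6}·(-1)^3·(-1)^5 = +1.
v=2: v_2(a)=-11, v_2(b)=-11; units ≡ 3, 1 (mod 8); ε·ε+αω+βω = 1·0+-11·0+-11·1 ≡ 1  ⇒  (a,b)_2 = -1.
v=5: a=5^7·(≡3), b=5^5·(≡2) mod 5; (3|5)=-1, (2|5)=-1; (−1)^{7·5·2}·(-1)^5·(-1)^7 = +1.
v=19: a=19^2·(≡4), b=19^1·(≡18) mod 19; (4|19)=+1, (18|19)=-1; (−1)^{2·1·9}·(+1)^1·(-1)^2 = +1.
v=11: a=11^3·(≡8), b=11^2·(≡10) mod 11; (8|11)=-1, (10|11)=-1; (−1)^{3·2·5}·(-1)^2·(-1)^3 = -1.
v=∞: 24310 > 0 and 7410 > 0  ⇒  (a,b)_∞ = +1.
|Ram(24310, 7410)| = 2, even; anisotropic at {2, 11}.

[2, 11]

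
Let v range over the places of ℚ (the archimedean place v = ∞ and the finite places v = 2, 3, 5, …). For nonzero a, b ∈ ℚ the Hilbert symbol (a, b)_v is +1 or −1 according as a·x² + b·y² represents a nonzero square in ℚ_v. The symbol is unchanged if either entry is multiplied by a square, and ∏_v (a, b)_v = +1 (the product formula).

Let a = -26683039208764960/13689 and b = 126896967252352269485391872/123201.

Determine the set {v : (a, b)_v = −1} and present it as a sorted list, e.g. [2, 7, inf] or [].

(a, b) ≡ (-46690, 203) mod (ℚ^×)²; places V = {2, 3, 5, 7, 13, 19, 23, 29, ∞}.
(a,b)_19: α=2, u≡18; β=2, v≡18 (mod 19); (18|19)=-1, (18|19)=-1; sign (−1)^0·-1^2·-1^2 = +1.
(a,b)_29: α=3, u≡10; β=5, v≡22 (mod 29); (10|29)=-1, (22|29)=+1; sign (−1)^0·-1^5·+1^3 = -1.
(a,b)_5: α=1, u≡2; β=0, v≡2 (mod 5); (2|5)=-1, (2|5)=-1; sign (−1)^0·-1^0·-1^1 = -1.
(a,b)_2: α=5, β=14; u≡7, v≡3 (mod 8); ε(u)ε(v)=1·1, αω(v)=5·1, βω(u)=14·0; sum ≡ 0  ⇒  +1.
(a,b)_13: α=-2, u≡6; β=-2, v≡6 (mod 13); (6|13)=-1, (6|13)=-1; sign (−1)^0·-1^-2·-1^-2 = +1.
(a,b)_7: α=7, u≡2; β=11, v≡1 (mod 7); (2|7)=+1, (1|7)=+1; sign (−1)^1·+1^11·+1^7 = -1.
(a,b)_∞: sgn(-46690)=−, sgn(203)=+, so +1.
(a,b)_23: α=1, u≡19; β=2, v≡21 (mod 23); (19|23)=-1, (21|23)=-1; sign (−1)^0·-1^2·-1^1 = -1.
(a,b)_3: α=-4, u≡2; β=-6, v≡2 (mod 3); (2|3)=-1, (2|3)=-1; sign (−1)^0·-1^-6·-1^-4 = +1.
|Ram(-46690, 203)| = 4, even; anisotropic at {5, 7, 23, 29}.

[5, 7, 23, 29]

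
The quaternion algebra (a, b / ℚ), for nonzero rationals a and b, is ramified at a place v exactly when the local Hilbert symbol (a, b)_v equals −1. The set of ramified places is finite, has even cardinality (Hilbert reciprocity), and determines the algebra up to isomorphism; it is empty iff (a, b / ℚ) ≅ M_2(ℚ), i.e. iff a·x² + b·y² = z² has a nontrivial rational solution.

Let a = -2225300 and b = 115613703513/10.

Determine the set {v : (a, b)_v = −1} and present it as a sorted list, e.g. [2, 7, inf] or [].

[2, 5]

Mod squares: a ≡ -77, b ≡ 170. Check v ∈ {∞, 2, 3, 5, 7, 11, 17}.
v=11: a=11^1·(≡1), b=11^2·(≡4) mod 11; (1|11)=+1, (4|11)=+1; (−1)^{1·2·5}·(+1)^2·(+1)^1 = +1.
v=17: a=17^2·(≡1), b=17^3·(≡7) mod 17; (1|17)=+1, (7|17)=-1; (−1)^{2·3·8}·(+1)^3·(-1)^2 = +1.
v=2: v_2(a)=2, v_2(b)=-1; units ≡ 3, 5 (mod 8); ε·ε+αω+βω = 1·0+2·1+-1·1 ≡ 1  ⇒  (a,b)_2 = -1.
v=5: a=5^2·(≡3), b=5^-1·(≡4) mod 5; (3|5)=-1, (4|5)=+1; (−1)^{2·-1·2}·(-1)^-1·(+1)^2 = -1.
v=7: a=7^1·(≡5), b=7^4·(≡2) mod 7; (5|7)=-1, (2|7)=+1; (−1)^{1·4·3}·(-1)^4·(+1)^1 = +1.
v=∞: -77 < 0 and 170 > 0  ⇒  (a,b)_∞ = +1.
v=3: a=3^0·(≡1), b=3^4·(≡2) mod 3; (1|3)=+1, (2|3)=-1; (−1)^{0·4·1}·(+1)^4·(-1)^0 = +1.
|Ram(-77, 170)| = 2, even; anisotropic at {2, 5}.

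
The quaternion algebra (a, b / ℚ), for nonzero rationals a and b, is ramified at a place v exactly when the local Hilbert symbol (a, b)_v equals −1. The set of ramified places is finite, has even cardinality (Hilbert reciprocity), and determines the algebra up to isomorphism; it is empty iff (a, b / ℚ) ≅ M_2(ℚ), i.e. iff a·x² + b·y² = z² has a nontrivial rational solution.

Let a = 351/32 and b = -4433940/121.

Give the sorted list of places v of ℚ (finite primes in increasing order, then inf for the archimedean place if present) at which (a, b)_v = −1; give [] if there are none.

[5, 17]

(a, b) ≡ (78, -13685) mod (ℚ^×)²; places V = {2, 3, 5, 7, 11, 13, 17, 23, ∞}.
(a,b)_3: α=3, u≡2; β=4, v≡1 (mod 3); (2|3)=-1, (1|3)=+1; sign (−1)^0·-1^4·+1^3 = +1.
(a,b)_∞: sgn(78)=+, sgn(-13685)=−, so +1.
(a,b)_23: α=0, u≡16; β=1, v≡1 (mod 23); (16|23)=+1, (1|23)=+1; sign (−1)^0·+1^1·+1^0 = +1.
(a,b)_13: α=1, u≡11; β=0, v≡12 (mod 13); (11|13)=-1, (12|13)=+1; sign (−1)^0·-1^0·+1^1 = +1.
(a,b)_7: α=0, u≡2; β=1, v≡5 (mod 7); (2|7)=+1, (5|7)=-1; sign (−1)^0·+1^1·-1^0 = +1.
(a,b)_2: α=-5, β=2; u≡7, v≡3 (mod 8); ε(u)ε(v)=1·1, αω(v)=-5·1, βω(u)=2·0; sum ≡ 0  ⇒  +1.
(a,b)_17: α=0, u≡3; β=1, v≡14 (mod 17); (3|17)=-1, (14|17)=-1; sign (−1)^0·-1^1·-1^0 = -1.
(a,b)_11: α=0, u≡1; β=-2, v≡6 (mod 11); (1|11)=+1, (6|11)=-1; sign (−1)^0·+1^-2·-1^0 = +1.
(a,b)_5: α=0, u≡3; β=1, v≡2 (mod 5); (3|5)=-1, (2|5)=-1; sign (−1)^0·-1^1·-1^0 = -1.
(78, -13685 / ℚ) ramifies at {5, 17}: a division algebra.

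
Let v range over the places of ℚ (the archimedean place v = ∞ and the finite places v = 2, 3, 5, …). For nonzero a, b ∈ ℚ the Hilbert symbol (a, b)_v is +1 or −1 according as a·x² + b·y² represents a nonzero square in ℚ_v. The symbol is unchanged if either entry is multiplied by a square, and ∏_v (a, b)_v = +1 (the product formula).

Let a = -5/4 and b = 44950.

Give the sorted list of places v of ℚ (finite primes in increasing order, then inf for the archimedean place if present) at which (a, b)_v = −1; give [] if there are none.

[5, 31]

(a, b) ≡ (-5, 1798) mod (ℚ^×)²; places V = {2, 5, 29, 31, ∞}.
(a,b)_31: α=0, u≡22; β=1, v≡24 (mod 31); (22|31)=-1, (24|31)=-1; sign (−1)^0·-1^1·-1^0 = -1.
(a,b)_∞: sgn(-5)=−, sgn(1798)=+, so +1.
(a,b)_5: α=1, u≡1; β=2, v≡3 (mod 5); (1|5)=+1, (3|5)=-1; sign (−1)^0·+1^2·-1^1 = -1.
(a,b)_29: α=0, u≡6; β=1, v≡13 (mod 29); (6|29)=+1, (13|29)=+1; sign (−1)^0·+1^1·+1^0 = +1.
(a,b)_2: α=-2, β=1; u≡3, v≡3 (mod 8); ε(u)ε(v)=1·1, αω(v)=-2·1, βω(u)=1·1; sum ≡ 0  ⇒  +1.
|Ram(-5, 1798)| = 2, even; anisotropic at {5, 31}.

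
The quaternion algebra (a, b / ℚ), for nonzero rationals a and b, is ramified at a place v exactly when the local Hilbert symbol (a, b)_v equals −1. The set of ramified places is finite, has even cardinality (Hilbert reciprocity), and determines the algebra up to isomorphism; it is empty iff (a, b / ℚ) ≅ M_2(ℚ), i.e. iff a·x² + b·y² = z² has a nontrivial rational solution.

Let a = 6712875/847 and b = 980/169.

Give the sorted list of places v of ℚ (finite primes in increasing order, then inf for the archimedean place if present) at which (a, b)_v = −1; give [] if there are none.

[3, 7, 13, 17]

(a, b) ≡ (23205, 5) mod (ℚ^×)²; places V = {2, 3, 5, 7, 11, 13, 17, ∞}.
(a,b)_13: α=1, u≡1; β=-2, v≡5 (mod 13); (1|13)=+1, (5|13)=-1; sign (−1)^0·+1^-2·-1^1 = -1.
(a,b)_2: α=0, β=2; u≡5, v≡5 (mod 8); ε(u)ε(v)=0·0, αω(v)=0·1, βω(u)=2·1; sum ≡ 0  ⇒  +1.
(a,b)_17: α=1, u≡6; β=0, v≡6 (mod 17); (6|17)=-1, (6|17)=-1; sign (−1)^0·-1^0·-1^1 = -1.
(a,b)_7: α=-1, u≡4; β=2, v≡6 (mod 7); (4|7)=+1, (6|7)=-1; sign (−1)^0·+1^2·-1^-1 = -1.
(a,b)_∞: sgn(23205)=+, sgn(5)=+, so +1.
(a,b)_3: α=5, u≡1; β=0, v≡2 (mod 3); (1|3)=+1, (2|3)=-1; sign (−1)^0·+1^0·-1^5 = -1.
(a,b)_5: α=3, u≡4; β=1, v≡4 (mod 5); (4|5)=+1, (4|5)=+1; sign (−1)^0·+1^1·+1^3 = +1.
(a,b)_11: α=-2, u≡10; β=0, v≡3 (mod 11); (10|11)=-1, (3|11)=+1; sign (−1)^0·-1^0·+1^-2 = +1.
Ram(23205, 5) = {3, 7, 13, 17}; no ℚ_3-point on the conic.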